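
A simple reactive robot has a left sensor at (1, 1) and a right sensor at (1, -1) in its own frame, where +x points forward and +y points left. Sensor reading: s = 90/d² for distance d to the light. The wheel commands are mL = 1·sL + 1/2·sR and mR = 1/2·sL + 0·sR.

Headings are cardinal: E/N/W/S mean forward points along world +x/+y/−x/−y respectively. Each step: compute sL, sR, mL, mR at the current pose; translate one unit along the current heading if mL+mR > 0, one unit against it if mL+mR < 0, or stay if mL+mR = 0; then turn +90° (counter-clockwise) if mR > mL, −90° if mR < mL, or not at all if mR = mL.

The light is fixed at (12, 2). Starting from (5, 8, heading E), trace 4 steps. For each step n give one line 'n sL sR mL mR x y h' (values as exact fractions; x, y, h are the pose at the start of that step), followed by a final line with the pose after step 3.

n=0: pose=(5,8,E); sL=18/17, sR=90/61; mL=1863/1037, mR=9/17; mL+mR=2412/1037 → advance +1; mR−mL=-1314/1037 → turn -1·90°
n=1: pose=(6,8,S); sL=9/5, sR=45/37; mL=891/370, mR=9/10; mL+mR=612/185 → advance +1; mR−mL=-279/185 → turn -1·90°
n=2: pose=(6,7,W); sL=18/13, sR=18/17; mL=423/221, mR=9/13; mL+mR=576/221 → advance +1; mR−mL=-270/221 → turn -1·90°
n=3: pose=(5,7,N); sL=9/10, sR=5/4; mL=61/40, mR=9/20; mL+mR=79/40 → advance +1; mR−mL=-43/40 → turn -1·90°

0 18/17 90/61 1863/1037 9/17 5 8 E
1 9/5 45/37 891/370 9/10 6 8 S
2 18/13 18/17 423/221 9/13 6 7 W
3 9/10 5/4 61/40 9/20 5 7 N
final 5 8 E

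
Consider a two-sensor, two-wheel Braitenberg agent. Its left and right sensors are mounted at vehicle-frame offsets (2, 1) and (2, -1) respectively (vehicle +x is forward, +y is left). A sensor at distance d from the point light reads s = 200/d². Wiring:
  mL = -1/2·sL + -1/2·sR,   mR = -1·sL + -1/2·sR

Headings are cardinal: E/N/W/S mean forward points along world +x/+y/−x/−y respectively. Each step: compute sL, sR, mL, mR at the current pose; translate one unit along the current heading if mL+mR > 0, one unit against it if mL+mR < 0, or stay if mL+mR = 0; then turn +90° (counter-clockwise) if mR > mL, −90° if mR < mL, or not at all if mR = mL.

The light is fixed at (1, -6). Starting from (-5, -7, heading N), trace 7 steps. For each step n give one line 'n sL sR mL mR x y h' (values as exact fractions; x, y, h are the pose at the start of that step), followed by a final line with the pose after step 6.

0 4 100/13 -76/13 -102/13 -5 -7 N
1 200/17 8 -168/17 -268/17 -5 -8 E
2 50/13 5/2 -165/52 -265/52 -6 -8 S
3 40/17 200/81 -3320/1377 -4940/1377 -6 -7 W
4 4 100/13 -76/13 -102/13 -5 -7 N
5 200/17 8 -168/17 -268/17 -5 -8 E
6 50/13 5/2 -165/52 -265/52 -6 -8 S
final -6 -7 W

n=0: pose=(-5,-7,N); sL=4, sR=100/13; mL=-76/13, mR=-102/13; mL+mR=-178/13 → advance -1; mR−mL=-2 → turn -1·90°
n=1: pose=(-5,-8,E); sL=200/17, sR=8; mL=-168/17, mR=-268/17; mL+mR=-436/17 → advance -1; mR−mL=-100/17 → turn -1·90°
n=2: pose=(-6,-8,S); sL=50/13, sR=5/2; mL=-165/52, mR=-265/52; mL+mR=-215/26 → advance -1; mR−mL=-25/13 → turn -1·90°
n=3: pose=(-6,-7,W); sL=40/17, sR=200/81; mL=-3320/1377, mR=-4940/1377; mL+mR=-8260/1377 → advance -1; mR−mL=-20/17 → turn -1·90°
n=4: pose=(-5,-7,N); sL=4, sR=100/13; mL=-76/13, mR=-102/13; mL+mR=-178/13 → advance -1; mR−mL=-2 → turn -1·90°
n=5: pose=(-5,-8,E); sL=200/17, sR=8; mL=-168/17, mR=-268/17; mL+mR=-436/17 → advance -1; mR−mL=-100/17 → turn -1·90°
n=6: pose=(-6,-8,S); sL=50/13, sR=5/2; mL=-165/52, mR=-265/52; mL+mR=-215/26 → advance -1; mR−mL=-25/13 → turn -1·90°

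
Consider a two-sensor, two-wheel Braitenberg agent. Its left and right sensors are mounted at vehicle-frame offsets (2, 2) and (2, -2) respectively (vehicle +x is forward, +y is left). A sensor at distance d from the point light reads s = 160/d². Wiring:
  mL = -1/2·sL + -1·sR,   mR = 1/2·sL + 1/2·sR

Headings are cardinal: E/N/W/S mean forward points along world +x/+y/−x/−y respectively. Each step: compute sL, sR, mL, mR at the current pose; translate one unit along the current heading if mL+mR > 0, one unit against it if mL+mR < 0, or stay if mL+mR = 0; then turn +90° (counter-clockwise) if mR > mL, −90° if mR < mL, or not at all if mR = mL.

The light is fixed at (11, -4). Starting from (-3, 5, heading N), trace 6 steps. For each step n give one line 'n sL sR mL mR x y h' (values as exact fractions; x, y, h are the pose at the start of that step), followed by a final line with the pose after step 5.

0 160/377 32/53 -16304/19981 10272/19981 -3 5 N
1 40/73 40/89 -4700/6497 3240/6497 -3 4 W
2 160/157 160/261 -46000/40977 33440/40977 -2 4 S
3 80/121 16/17 -2616/2057 1648/2057 -2 5 E
4 160/377 32/53 -16304/19981 10272/19981 -3 5 N
5 40/73 40/89 -4700/6497 3240/6497 -3 4 W
final -2 4 S

n=0: pose=(-3,5,N); sL=160/377, sR=32/53; mL=-16304/19981, mR=10272/19981; mL+mR=-16/53 → advance -1; mR−mL=26576/19981 → turn +1·90°
n=1: pose=(-3,4,W); sL=40/73, sR=40/89; mL=-4700/6497, mR=3240/6497; mL+mR=-20/89 → advance -1; mR−mL=7940/6497 → turn +1·90°
n=2: pose=(-2,4,S); sL=160/157, sR=160/261; mL=-46000/40977, mR=33440/40977; mL+mR=-80/261 → advance -1; mR−mL=26480/13659 → turn +1·90°
n=3: pose=(-2,5,E); sL=80/121, sR=16/17; mL=-2616/2057, mR=1648/2057; mL+mR=-8/17 → advance -1; mR−mL=4264/2057 → turn +1·90°
n=4: pose=(-3,5,N); sL=160/377, sR=32/53; mL=-16304/19981, mR=10272/19981; mL+mR=-16/53 → advance -1; mR−mL=26576/19981 → turn +1·90°
n=5: pose=(-3,4,W); sL=40/73, sR=40/89; mL=-4700/6497, mR=3240/6497; mL+mR=-20/89 → advance -1; mR−mL=7940/6497 → turn +1·90°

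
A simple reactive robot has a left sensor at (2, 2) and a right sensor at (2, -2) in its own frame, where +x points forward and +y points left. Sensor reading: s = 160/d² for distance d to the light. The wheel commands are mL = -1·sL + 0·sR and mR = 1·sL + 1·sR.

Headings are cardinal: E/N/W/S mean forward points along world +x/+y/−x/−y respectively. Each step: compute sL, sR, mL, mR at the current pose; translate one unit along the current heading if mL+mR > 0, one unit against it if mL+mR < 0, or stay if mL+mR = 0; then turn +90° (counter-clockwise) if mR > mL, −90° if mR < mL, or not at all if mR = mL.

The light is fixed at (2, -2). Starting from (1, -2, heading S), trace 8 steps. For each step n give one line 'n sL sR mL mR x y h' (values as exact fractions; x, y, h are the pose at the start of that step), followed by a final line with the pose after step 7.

0 32 160/13 -32 576/13 1 -2 S
1 80 16 -80 96 1 -3 E
2 32 32 -32 64 2 -3 N
3 20 20 -20 40 2 -2 W
4 32 160/13 -32 576/13 1 -2 S
5 80 16 -80 96 1 -3 E
6 32 32 -32 64 2 -3 N
7 20 20 -20 40 2 -2 W
final 1 -2 S

n=0: pose=(1,-2,S); sL=32, sR=160/13; mL=-32, mR=576/13; mL+mR=160/13 → advance +1; mR−mL=992/13 → turn +1·90°
n=1: pose=(1,-3,E); sL=80, sR=16; mL=-80, mR=96; mL+mR=16 → advance +1; mR−mL=176 → turn +1·90°
n=2: pose=(2,-3,N); sL=32, sR=32; mL=-32, mR=64; mL+mR=32 → advance +1; mR−mL=96 → turn +1·90°
n=3: pose=(2,-2,W); sL=20, sR=20; mL=-20, mR=40; mL+mR=20 → advance +1; mR−mL=60 → turn +1·90°
n=4: pose=(1,-2,S); sL=32, sR=160/13; mL=-32, mR=576/13; mL+mR=160/13 → advance +1; mR−mL=992/13 → turn +1·90°
n=5: pose=(1,-3,E); sL=80, sR=16; mL=-80, mR=96; mL+mR=16 → advance +1; mR−mL=176 → turn +1·90°
n=6: pose=(2,-3,N); sL=32, sR=32; mL=-32, mR=64; mL+mR=32 → advance +1; mR−mL=96 → turn +1·90°
n=7: pose=(2,-2,W); sL=20, sR=20; mL=-20, mR=40; mL+mR=20 → advance +1; mR−mL=60 → turn +1·90°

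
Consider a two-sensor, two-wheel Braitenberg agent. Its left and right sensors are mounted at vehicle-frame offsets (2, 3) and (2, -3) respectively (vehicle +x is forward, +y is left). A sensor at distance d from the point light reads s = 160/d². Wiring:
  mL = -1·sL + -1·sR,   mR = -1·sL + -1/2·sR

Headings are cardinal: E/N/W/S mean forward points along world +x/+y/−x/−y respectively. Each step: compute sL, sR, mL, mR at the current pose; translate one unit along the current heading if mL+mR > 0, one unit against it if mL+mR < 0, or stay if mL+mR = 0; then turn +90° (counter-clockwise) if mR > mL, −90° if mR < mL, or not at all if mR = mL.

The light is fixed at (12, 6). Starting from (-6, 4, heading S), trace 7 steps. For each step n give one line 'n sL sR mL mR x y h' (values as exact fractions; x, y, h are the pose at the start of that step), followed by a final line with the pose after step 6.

n=0: pose=(-6,4,S); sL=160/241, sR=160/457; mL=-111680/110137, mR=-92400/110137; mL+mR=-204080/110137 → advance -1; mR−mL=80/457 → turn +1·90°
n=1: pose=(-6,5,E); sL=8/13, sR=10/17; mL=-266/221, mR=-201/221; mL+mR=-467/221 → advance -1; mR−mL=5/17 → turn +1·90°
n=2: pose=(-7,5,N); sL=32/97, sR=160/257; mL=-23744/24929, mR=-15984/24929; mL+mR=-39728/24929 → advance -1; mR−mL=80/257 → turn +1·90°
n=3: pose=(-7,4,W); sL=80/233, sR=80/221; mL=-36320/51493, mR=-27000/51493; mL+mR=-63320/51493 → advance -1; mR−mL=40/221 → turn +1·90°
n=4: pose=(-6,4,S); sL=160/241, sR=160/457; mL=-111680/110137, mR=-92400/110137; mL+mR=-204080/110137 → advance -1; mR−mL=80/457 → turn +1·90°
n=5: pose=(-6,5,E); sL=8/13, sR=10/17; mL=-266/221, mR=-201/221; mL+mR=-467/221 → advance -1; mR−mL=5/17 → turn +1·90°
n=6: pose=(-7,5,N); sL=32/97, sR=160/257; mL=-23744/24929, mR=-15984/24929; mL+mR=-39728/24929 → advance -1; mR−mL=80/257 → turn +1·90°

0 160/241 160/457 -111680/110137 -92400/110137 -6 4 S
1 8/13 10/17 -266/221 -201/221 -6 5 E
2 32/97 160/257 -23744/24929 -15984/24929 -7 5 N
3 80/233 80/221 -36320/51493 -27000/51493 -7 4 W
4 160/241 160/457 -111680/110137 -92400/110137 -6 4 S
5 8/13 10/17 -266/221 -201/221 -6 5 E
6 32/97 160/257 -23744/24929 -15984/24929 -7 5 N
final -7 4 W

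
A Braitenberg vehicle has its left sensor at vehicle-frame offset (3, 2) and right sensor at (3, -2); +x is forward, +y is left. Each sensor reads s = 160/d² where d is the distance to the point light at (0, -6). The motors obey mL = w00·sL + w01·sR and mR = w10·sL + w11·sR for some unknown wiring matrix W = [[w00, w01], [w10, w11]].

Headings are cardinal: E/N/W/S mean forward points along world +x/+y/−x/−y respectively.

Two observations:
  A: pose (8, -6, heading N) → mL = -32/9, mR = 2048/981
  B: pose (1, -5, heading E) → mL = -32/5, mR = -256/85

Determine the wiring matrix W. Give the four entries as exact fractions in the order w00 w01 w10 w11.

-1 0 1 -1

obs A: pose=(8,-6,N) → sL=32/9, sR=160/109, mL=-32/9, mR=2048/981
obs B: pose=(1,-5,E) → sL=32/5, sR=160/17, mL=-32/5, mR=-256/85
sensor matrix S = [[32/9, 160/109], [32/5, 160/17]]; det S = 401408/16677
solve [mL_A; mL_B] = S·[w00; w01] and [mR_A; mR_B] = S·[w10; w11]:
  w00 = -1, w01 = 0, w10 = 1, w11 = -1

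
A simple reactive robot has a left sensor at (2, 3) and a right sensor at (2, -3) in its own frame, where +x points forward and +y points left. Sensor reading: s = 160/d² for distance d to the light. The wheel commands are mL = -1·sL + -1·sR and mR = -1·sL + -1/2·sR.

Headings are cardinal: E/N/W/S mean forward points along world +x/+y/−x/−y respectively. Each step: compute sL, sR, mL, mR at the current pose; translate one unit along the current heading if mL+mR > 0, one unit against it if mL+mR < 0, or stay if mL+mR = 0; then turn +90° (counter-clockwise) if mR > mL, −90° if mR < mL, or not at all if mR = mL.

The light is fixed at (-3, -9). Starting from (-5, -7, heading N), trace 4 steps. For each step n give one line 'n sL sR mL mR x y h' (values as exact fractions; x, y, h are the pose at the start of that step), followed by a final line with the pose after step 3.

0 160/41 160/17 -9280/697 -6000/697 -5 -7 N
1 8 5 -13 -21/2 -5 -8 W
2 32 160/17 -704/17 -624/17 -4 -8 S
3 80/13 80 -1120/13 -600/13 -4 -7 E
final -5 -7 N

n=0: pose=(-5,-7,N); sL=160/41, sR=160/17; mL=-9280/697, mR=-6000/697; mL+mR=-15280/697 → advance -1; mR−mL=80/17 → turn +1·90°
n=1: pose=(-5,-8,W); sL=8, sR=5; mL=-13, mR=-21/2; mL+mR=-47/2 → advance -1; mR−mL=5/2 → turn +1·90°
n=2: pose=(-4,-8,S); sL=32, sR=160/17; mL=-704/17, mR=-624/17; mL+mR=-1328/17 → advance -1; mR−mL=80/17 → turn +1·90°
n=3: pose=(-4,-7,E); sL=80/13, sR=80; mL=-1120/13, mR=-600/13; mL+mR=-1720/13 → advance -1; mR−mL=40 → turn +1·90°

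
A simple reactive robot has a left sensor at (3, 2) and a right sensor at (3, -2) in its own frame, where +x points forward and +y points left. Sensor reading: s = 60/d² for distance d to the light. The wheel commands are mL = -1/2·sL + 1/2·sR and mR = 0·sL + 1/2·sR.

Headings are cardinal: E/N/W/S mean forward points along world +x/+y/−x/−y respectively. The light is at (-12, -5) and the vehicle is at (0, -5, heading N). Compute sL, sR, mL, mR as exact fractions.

60/109 12/41 -576/4469 6/41

left sensor world pos  = (-2, -2); dL² = 109
right sensor world pos = (2, -2); dR² = 205
sL = 60/109 = 60/109
sR = 60/205 = 12/41
mL = -1/2·sL + 1/2·sR = -576/4469
mR = 0·sL + 1/2·sR = 6/41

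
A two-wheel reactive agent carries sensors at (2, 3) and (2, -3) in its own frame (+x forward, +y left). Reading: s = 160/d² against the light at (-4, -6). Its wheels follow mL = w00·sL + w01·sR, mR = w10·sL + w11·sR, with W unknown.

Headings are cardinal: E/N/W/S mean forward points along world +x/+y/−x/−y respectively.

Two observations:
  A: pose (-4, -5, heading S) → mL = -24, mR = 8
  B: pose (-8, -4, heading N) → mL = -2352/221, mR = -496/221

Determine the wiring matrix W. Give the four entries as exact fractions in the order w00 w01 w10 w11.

obs A: pose=(-4,-5,S) → sL=16, sR=16, mL=-24, mR=8
obs B: pose=(-8,-4,N) → sL=32/13, sR=160/17, mL=-2352/221, mR=-496/221
sensor matrix S = [[16, 16], [32/13, 160/17]]; det S = 24576/221
solve [mL_A; mL_B] = S·[w00; w01] and [mR_A; mR_B] = S·[w10; w11]:
  w00 = -1/2, w01 = -1, w10 = 1, w11 = -1/2

-1/2 -1 1 -1/2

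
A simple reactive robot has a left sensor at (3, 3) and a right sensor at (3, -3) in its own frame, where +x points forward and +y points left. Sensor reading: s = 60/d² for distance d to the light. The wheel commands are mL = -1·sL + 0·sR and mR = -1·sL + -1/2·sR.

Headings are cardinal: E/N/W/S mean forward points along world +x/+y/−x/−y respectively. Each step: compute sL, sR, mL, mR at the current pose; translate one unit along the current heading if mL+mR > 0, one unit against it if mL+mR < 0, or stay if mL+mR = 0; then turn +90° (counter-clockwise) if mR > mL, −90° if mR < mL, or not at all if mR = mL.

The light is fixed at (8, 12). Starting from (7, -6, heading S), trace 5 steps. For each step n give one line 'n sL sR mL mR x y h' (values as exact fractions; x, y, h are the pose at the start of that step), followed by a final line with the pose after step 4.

0 12/89 60/457 -12/89 -8154/40673 7 -6 S
1 15/104 15/53 -15/104 -1575/5512 7 -5 W
2 12/41 12/41 -12/41 -18/41 8 -5 N
3 10/39 2/15 -10/39 -21/65 8 -6 E
4 12/89 60/457 -12/89 -8154/40673 7 -6 S
final 7 -5 W

n=0: pose=(7,-6,S); sL=12/89, sR=60/457; mL=-12/89, mR=-8154/40673; mL+mR=-13638/40673 → advance -1; mR−mL=-30/457 → turn -1·90°
n=1: pose=(7,-5,W); sL=15/104, sR=15/53; mL=-15/104, mR=-1575/5512; mL+mR=-1185/2756 → advance -1; mR−mL=-15/106 → turn -1·90°
n=2: pose=(8,-5,N); sL=12/41, sR=12/41; mL=-12/41, mR=-18/41; mL+mR=-30/41 → advance -1; mR−mL=-6/41 → turn -1·90°
n=3: pose=(8,-6,E); sL=10/39, sR=2/15; mL=-10/39, mR=-21/65; mL+mR=-113/195 → advance -1; mR−mL=-1/15 → turn -1·90°
n=4: pose=(7,-6,S); sL=12/89, sR=60/457; mL=-12/89, mR=-8154/40673; mL+mR=-13638/40673 → advance -1; mR−mL=-30/457 → turn -1·90°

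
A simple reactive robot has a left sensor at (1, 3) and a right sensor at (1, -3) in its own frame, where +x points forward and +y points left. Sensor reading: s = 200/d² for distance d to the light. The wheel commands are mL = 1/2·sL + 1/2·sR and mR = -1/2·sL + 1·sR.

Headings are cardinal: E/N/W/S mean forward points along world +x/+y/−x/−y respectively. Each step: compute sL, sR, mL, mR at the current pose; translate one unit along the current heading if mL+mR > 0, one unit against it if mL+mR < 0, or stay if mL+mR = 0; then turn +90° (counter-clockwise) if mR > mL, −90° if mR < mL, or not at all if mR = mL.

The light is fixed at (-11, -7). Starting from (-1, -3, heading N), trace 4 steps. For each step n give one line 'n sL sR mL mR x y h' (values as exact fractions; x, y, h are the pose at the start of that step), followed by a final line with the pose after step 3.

n=0: pose=(-1,-3,N); sL=100/37, sR=100/97; mL=6700/3589, mR=-1150/3589; mL+mR=150/97 → advance +1; mR−mL=-7850/3589 → turn -1·90°
n=1: pose=(-1,-2,E); sL=40/37, sR=8/5; mL=248/185, mR=196/185; mL+mR=12/5 → advance +1; mR−mL=-52/185 → turn -1·90°
n=2: pose=(0,-2,S); sL=50/53, sR=5/2; mL=365/212, mR=215/106; mL+mR=15/4 → advance +1; mR−mL=65/212 → turn +1·90°
n=3: pose=(0,-3,E); sL=200/193, sR=40/29; mL=6760/5597, mR=4820/5597; mL+mR=60/29 → advance +1; mR−mL=-1940/5597 → turn -1·90°

0 100/37 100/97 6700/3589 -1150/3589 -1 -3 N
1 40/37 8/5 248/185 196/185 -1 -2 E
2 50/53 5/2 365/212 215/106 0 -2 S
3 200/193 40/29 6760/5597 4820/5597 0 -3 E
final 1 -3 S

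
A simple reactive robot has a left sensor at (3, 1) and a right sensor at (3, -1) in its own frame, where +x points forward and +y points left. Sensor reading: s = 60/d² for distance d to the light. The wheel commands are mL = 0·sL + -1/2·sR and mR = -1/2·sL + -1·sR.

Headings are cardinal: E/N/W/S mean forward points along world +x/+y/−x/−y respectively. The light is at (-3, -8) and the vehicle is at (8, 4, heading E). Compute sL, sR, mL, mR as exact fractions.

12/73 60/317 -30/317 -6282/23141

left sensor world pos  = (11, 5); dL² = 365
right sensor world pos = (11, 3); dR² = 317
sL = 60/365 = 12/73
sR = 60/317 = 60/317
mL = 0·sL + -1/2·sR = -30/317
mR = -1/2·sL + -1·sR = -6282/23141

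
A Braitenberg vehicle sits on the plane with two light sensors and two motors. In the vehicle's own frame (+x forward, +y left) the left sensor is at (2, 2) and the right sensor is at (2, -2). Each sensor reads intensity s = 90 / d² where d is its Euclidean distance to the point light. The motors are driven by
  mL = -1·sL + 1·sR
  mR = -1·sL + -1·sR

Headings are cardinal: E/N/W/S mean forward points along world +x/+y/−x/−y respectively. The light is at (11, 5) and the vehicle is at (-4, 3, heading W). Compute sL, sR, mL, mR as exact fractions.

18/61 90/289 288/17629 -10692/17629

left sensor world pos  = (-6, 1); dL² = 305
right sensor world pos = (-6, 5); dR² = 289
sL = 90/305 = 18/61
sR = 90/289 = 90/289
mL = -1·sL + 1·sR = 288/17629
mR = -1·sL + -1·sR = -10692/17629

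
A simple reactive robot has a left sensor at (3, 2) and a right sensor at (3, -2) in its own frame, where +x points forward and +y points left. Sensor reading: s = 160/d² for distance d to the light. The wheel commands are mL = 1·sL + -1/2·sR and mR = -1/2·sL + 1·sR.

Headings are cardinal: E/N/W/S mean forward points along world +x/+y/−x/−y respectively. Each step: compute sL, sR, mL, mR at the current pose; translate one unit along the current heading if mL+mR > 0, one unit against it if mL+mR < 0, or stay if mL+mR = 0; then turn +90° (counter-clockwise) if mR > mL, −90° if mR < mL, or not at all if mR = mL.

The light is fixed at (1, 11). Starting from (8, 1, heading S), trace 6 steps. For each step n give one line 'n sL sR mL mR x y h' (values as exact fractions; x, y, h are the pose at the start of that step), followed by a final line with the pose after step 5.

0 16/25 80/97 552/2425 1224/2425 8 1 S
1 160/181 160/269 28560/48689 7440/48689 8 0 E
2 20/37 20/29 210/1073 450/1073 9 0 S
3 160/221 160/317 33040/70057 10000/70057 9 -1 E
4 80/173 80/137 4040/23701 8360/23701 10 -1 S
5 32/53 160/369 7568/19557 2576/19557 10 -2 E
final 11 -2 S

n=0: pose=(8,1,S); sL=16/25, sR=80/97; mL=552/2425, mR=1224/2425; mL+mR=1776/2425 → advance +1; mR−mL=672/2425 → turn +1·90°
n=1: pose=(8,0,E); sL=160/181, sR=160/269; mL=28560/48689, mR=7440/48689; mL+mR=36000/48689 → advance +1; mR−mL=-21120/48689 → turn -1·90°
n=2: pose=(9,0,S); sL=20/37, sR=20/29; mL=210/1073, mR=450/1073; mL+mR=660/1073 → advance +1; mR−mL=240/1073 → turn +1·90°
n=3: pose=(9,-1,E); sL=160/221, sR=160/317; mL=33040/70057, mR=10000/70057; mL+mR=43040/70057 → advance +1; mR−mL=-23040/70057 → turn -1·90°
n=4: pose=(10,-1,S); sL=80/173, sR=80/137; mL=4040/23701, mR=8360/23701; mL+mR=12400/23701 → advance +1; mR−mL=4320/23701 → turn +1·90°
n=5: pose=(10,-2,E); sL=32/53, sR=160/369; mL=7568/19557, mR=2576/19557; mL+mR=10144/19557 → advance +1; mR−mL=-1664/6519 → turn -1·90°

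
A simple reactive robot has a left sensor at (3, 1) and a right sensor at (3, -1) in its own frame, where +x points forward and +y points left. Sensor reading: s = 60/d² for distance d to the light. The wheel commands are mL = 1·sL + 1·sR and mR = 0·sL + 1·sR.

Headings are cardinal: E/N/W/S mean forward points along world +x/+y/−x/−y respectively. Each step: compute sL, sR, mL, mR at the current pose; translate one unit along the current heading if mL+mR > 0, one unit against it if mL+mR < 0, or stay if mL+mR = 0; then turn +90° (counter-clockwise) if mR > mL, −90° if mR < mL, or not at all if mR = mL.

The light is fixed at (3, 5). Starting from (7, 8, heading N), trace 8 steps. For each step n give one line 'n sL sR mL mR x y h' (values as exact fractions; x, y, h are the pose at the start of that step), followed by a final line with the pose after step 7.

n=0: pose=(7,8,N); sL=4/3, sR=60/61; mL=424/183, mR=60/61; mL+mR=604/183 → advance +1; mR−mL=-4/3 → turn -1·90°
n=1: pose=(7,9,E); sL=30/37, sR=30/29; mL=1980/1073, mR=30/29; mL+mR=3090/1073 → advance +1; mR−mL=-30/37 → turn -1·90°
n=2: pose=(8,9,S); sL=60/37, sR=60/17; mL=3240/629, mR=60/17; mL+mR=5460/629 → advance +1; mR−mL=-60/37 → turn -1·90°
n=3: pose=(8,8,W); sL=15/2, sR=3; mL=21/2, mR=3; mL+mR=27/2 → advance +1; mR−mL=-15/2 → turn -1·90°
n=4: pose=(7,8,N); sL=4/3, sR=60/61; mL=424/183, mR=60/61; mL+mR=604/183 → advance +1; mR−mL=-4/3 → turn -1·90°
n=5: pose=(7,9,E); sL=30/37, sR=30/29; mL=1980/1073, mR=30/29; mL+mR=3090/1073 → advance +1; mR−mL=-30/37 → turn -1·90°
n=6: pose=(8,9,S); sL=60/37, sR=60/17; mL=3240/629, mR=60/17; mL+mR=5460/629 → advance +1; mR−mL=-60/37 → turn -1·90°
n=7: pose=(8,8,W); sL=15/2, sR=3; mL=21/2, mR=3; mL+mR=27/2 → advance +1; mR−mL=-15/2 → turn -1·90°

0 4/3 60/61 424/183 60/61 7 8 N
1 30/37 30/29 1980/1073 30/29 7 9 E
2 60/37 60/17 3240/629 60/17 8 9 S
3 15/2 3 21/2 3 8 8 W
4 4/3 60/61 424/183 60/61 7 8 N
5 30/37 30/29 1980/1073 30/29 7 9 E
6 60/37 60/17 3240/629 60/17 8 9 S
7 15/2 3 21/2 3 8 8 W
final 7 8 N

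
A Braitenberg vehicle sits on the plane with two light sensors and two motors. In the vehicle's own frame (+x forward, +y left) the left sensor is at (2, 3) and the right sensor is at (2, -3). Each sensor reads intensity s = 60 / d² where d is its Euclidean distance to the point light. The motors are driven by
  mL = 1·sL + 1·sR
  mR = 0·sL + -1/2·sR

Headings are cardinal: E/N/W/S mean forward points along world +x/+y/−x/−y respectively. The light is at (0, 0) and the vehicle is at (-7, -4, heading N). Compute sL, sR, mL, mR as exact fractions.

left sensor world pos  = (-10, -2); dL² = 104
right sensor world pos = (-4, -2); dR² = 20
sL = 60/104 = 15/26
sR = 60/20 = 3
mL = 1·sL + 1·sR = 93/26
mR = 0·sL + -1/2·sR = -3/2

15/26 3 93/26 -3/2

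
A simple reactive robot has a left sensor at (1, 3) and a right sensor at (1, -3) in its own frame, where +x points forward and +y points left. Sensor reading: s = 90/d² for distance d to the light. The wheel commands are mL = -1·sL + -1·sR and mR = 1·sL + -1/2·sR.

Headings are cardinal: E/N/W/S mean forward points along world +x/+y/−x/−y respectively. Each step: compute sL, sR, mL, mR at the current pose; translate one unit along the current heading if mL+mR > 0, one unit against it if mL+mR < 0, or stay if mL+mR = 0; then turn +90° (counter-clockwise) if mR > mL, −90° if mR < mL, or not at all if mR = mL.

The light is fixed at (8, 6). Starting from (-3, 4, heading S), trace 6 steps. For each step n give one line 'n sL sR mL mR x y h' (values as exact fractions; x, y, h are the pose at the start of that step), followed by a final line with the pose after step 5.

n=0: pose=(-3,4,S); sL=90/73, sR=18/41; mL=-5004/2993, mR=3033/2993; mL+mR=-27/41 → advance -1; mR−mL=8037/2993 → turn +1·90°
n=1: pose=(-3,5,E); sL=45/52, sR=45/58; mL=-2475/1508, mR=180/377; mL+mR=-135/116 → advance -1; mR−mL=3195/1508 → turn +1·90°
n=2: pose=(-4,5,N); sL=2/5, sR=10/9; mL=-68/45, mR=-7/45; mL+mR=-5/3 → advance -1; mR−mL=61/45 → turn +1·90°
n=3: pose=(-4,4,W); sL=45/97, sR=9/17; mL=-1638/1649, mR=657/3298; mL+mR=-27/34 → advance -1; mR−mL=3933/3298 → turn +1·90°
n=4: pose=(-3,4,S); sL=90/73, sR=18/41; mL=-5004/2993, mR=3033/2993; mL+mR=-27/41 → advance -1; mR−mL=8037/2993 → turn +1·90°
n=5: pose=(-3,5,E); sL=45/52, sR=45/58; mL=-2475/1508, mR=180/377; mL+mR=-135/116 → advance -1; mR−mL=3195/1508 → turn +1·90°

0 90/73 18/41 -5004/2993 3033/2993 -3 4 S
1 45/52 45/58 -2475/1508 180/377 -3 5 E
2 2/5 10/9 -68/45 -7/45 -4 5 N
3 45/97 9/17 -1638/1649 657/3298 -4 4 W
4 90/73 18/41 -5004/2993 3033/2993 -3 4 S
5 45/52 45/58 -2475/1508 180/377 -3 5 E
final -4 5 N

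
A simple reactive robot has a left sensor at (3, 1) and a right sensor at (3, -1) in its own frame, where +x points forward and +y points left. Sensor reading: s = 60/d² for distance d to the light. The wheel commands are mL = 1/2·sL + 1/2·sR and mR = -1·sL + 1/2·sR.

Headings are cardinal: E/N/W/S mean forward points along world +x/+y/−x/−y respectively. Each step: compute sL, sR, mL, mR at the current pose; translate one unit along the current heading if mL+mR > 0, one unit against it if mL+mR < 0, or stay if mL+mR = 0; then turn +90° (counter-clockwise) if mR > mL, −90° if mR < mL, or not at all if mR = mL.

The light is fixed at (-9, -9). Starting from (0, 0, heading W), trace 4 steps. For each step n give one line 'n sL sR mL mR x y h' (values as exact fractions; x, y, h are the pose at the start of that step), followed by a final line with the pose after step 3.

0 3/5 15/34 177/340 -129/340 0 0 W
1 60/193 4/15 836/2895 -514/2895 -1 0 N
2 30/121 30/101 3330/12221 -1215/12221 -1 1 E
3 60/149 60/113 7860/16837 -2310/16837 0 1 S
final 0 0 W

n=0: pose=(0,0,W); sL=3/5, sR=15/34; mL=177/340, mR=-129/340; mL+mR=12/85 → advance +1; mR−mL=-9/10 → turn -1·90°
n=1: pose=(-1,0,N); sL=60/193, sR=4/15; mL=836/2895, mR=-514/2895; mL+mR=322/2895 → advance +1; mR−mL=-90/193 → turn -1·90°
n=2: pose=(-1,1,E); sL=30/121, sR=30/101; mL=3330/12221, mR=-1215/12221; mL+mR=2115/12221 → advance +1; mR−mL=-45/121 → turn -1·90°
n=3: pose=(0,1,S); sL=60/149, sR=60/113; mL=7860/16837, mR=-2310/16837; mL+mR=5550/16837 → advance +1; mR−mL=-90/149 → turn -1·90°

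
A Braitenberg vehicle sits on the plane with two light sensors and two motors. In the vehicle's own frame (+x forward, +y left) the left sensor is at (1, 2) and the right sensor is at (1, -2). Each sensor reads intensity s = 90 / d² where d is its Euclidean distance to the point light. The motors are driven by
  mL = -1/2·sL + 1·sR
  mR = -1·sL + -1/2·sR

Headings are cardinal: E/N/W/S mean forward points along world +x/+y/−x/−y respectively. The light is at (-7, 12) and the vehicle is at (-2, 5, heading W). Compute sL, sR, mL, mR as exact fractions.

left sensor world pos  = (-3, 3); dL² = 97
right sensor world pos = (-3, 7); dR² = 41
sL = 90/97 = 90/97
sR = 90/41 = 90/41
mL = -1/2·sL + 1·sR = 6885/3977
mR = -1·sL + -1/2·sR = -8055/3977

90/97 90/41 6885/3977 -8055/3977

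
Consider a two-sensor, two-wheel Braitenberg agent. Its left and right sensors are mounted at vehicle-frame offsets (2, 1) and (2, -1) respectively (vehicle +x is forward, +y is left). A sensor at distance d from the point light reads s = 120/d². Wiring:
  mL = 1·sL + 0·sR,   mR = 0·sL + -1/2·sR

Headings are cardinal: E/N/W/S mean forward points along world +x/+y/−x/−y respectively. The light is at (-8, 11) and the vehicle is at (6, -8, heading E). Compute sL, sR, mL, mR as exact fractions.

6/29 15/82 6/29 -15/164

left sensor world pos  = (8, -7); dL² = 580
right sensor world pos = (8, -9); dR² = 656
sL = 120/580 = 6/29
sR = 120/656 = 15/82
mL = 1·sL + 0·sR = 6/29
mR = 0·sL + -1/2·sR = -15/164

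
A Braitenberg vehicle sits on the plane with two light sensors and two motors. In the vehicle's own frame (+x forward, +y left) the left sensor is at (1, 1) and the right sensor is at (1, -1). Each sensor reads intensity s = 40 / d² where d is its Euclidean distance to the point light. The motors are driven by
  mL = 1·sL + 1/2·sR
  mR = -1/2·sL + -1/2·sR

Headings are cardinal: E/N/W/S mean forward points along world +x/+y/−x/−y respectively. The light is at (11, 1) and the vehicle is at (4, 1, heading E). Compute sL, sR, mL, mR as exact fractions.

left sensor world pos  = (5, 2); dL² = 37
right sensor world pos = (5, 0); dR² = 37
sL = 40/37 = 40/37
sR = 40/37 = 40/37
mL = 1·sL + 1/2·sR = 60/37
mR = -1/2·sL + -1/2·sR = -40/37

40/37 40/37 60/37 -40/37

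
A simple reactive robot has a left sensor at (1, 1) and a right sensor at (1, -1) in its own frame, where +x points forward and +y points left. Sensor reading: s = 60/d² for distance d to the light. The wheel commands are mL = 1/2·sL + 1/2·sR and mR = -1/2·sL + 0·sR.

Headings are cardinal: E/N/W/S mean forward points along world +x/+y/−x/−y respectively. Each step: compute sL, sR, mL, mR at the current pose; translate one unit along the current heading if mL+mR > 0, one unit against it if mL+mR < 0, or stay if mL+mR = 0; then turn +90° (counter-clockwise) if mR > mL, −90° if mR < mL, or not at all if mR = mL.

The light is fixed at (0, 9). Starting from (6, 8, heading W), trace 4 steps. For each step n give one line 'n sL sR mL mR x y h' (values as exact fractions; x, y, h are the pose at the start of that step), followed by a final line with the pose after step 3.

n=0: pose=(6,8,W); sL=60/29, sR=12/5; mL=324/145, mR=-30/29; mL+mR=6/5 → advance +1; mR−mL=-474/145 → turn -1·90°
n=1: pose=(5,8,N); sL=15/4, sR=5/3; mL=65/24, mR=-15/8; mL+mR=5/6 → advance +1; mR−mL=-55/12 → turn -1·90°
n=2: pose=(5,9,E); sL=60/37, sR=60/37; mL=60/37, mR=-30/37; mL+mR=30/37 → advance +1; mR−mL=-90/37 → turn -1·90°
n=3: pose=(6,9,S); sL=6/5, sR=30/13; mL=114/65, mR=-3/5; mL+mR=15/13 → advance +1; mR−mL=-153/65 → turn -1·90°

0 60/29 12/5 324/145 -30/29 6 8 W
1 15/4 5/3 65/24 -15/8 5 8 N
2 60/37 60/37 60/37 -30/37 5 9 E
3 6/5 30/13 114/65 -3/5 6 9 S
final 6 8 W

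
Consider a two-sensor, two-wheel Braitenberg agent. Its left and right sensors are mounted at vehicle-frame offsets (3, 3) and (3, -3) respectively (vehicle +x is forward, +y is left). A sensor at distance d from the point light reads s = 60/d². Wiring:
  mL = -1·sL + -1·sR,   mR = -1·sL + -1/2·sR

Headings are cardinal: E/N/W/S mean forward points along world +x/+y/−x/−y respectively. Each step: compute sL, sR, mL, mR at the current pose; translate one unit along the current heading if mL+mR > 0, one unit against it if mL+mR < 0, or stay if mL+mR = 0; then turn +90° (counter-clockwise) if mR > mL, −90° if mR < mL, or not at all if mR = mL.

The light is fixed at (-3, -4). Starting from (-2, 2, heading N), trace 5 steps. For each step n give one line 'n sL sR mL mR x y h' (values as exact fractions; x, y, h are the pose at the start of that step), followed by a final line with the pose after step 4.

n=0: pose=(-2,2,N); sL=12/17, sR=60/97; mL=-2184/1649, mR=-1674/1649; mL+mR=-3858/1649 → advance -1; mR−mL=30/97 → turn +1·90°
n=1: pose=(-2,1,W); sL=15/2, sR=15/17; mL=-285/34, mR=-135/17; mL+mR=-555/34 → advance -1; mR−mL=15/34 → turn +1·90°
n=2: pose=(-1,1,S); sL=60/29, sR=12; mL=-408/29, mR=-234/29; mL+mR=-642/29 → advance -1; mR−mL=6 → turn +1·90°
n=3: pose=(-1,2,E); sL=30/53, sR=30/17; mL=-2100/901, mR=-1305/901; mL+mR=-3405/901 → advance -1; mR−mL=15/17 → turn +1·90°
n=4: pose=(-2,2,N); sL=12/17, sR=60/97; mL=-2184/1649, mR=-1674/1649; mL+mR=-3858/1649 → advance -1; mR−mL=30/97 → turn +1·90°

0 12/17 60/97 -2184/1649 -1674/1649 -2 2 N
1 15/2 15/17 -285/34 -135/17 -2 1 W
2 60/29 12 -408/29 -234/29 -1 1 S
3 30/53 30/17 -2100/901 -1305/901 -1 2 E
4 12/17 60/97 -2184/1649 -1674/1649 -2 2 N
final -2 1 W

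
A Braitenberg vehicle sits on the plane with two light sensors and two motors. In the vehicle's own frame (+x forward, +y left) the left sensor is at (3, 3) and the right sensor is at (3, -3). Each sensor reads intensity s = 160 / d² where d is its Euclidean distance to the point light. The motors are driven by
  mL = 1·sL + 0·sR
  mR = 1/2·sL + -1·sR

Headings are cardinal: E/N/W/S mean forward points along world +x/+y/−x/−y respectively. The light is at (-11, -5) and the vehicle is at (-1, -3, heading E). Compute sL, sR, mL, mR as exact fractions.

80/97 16/17 80/97 -872/1649

left sensor world pos  = (2, 0); dL² = 194
right sensor world pos = (2, -6); dR² = 170
sL = 160/194 = 80/97
sR = 160/170 = 16/17
mL = 1·sL + 0·sR = 80/97
mR = 1/2·sL + -1·sR = -872/1649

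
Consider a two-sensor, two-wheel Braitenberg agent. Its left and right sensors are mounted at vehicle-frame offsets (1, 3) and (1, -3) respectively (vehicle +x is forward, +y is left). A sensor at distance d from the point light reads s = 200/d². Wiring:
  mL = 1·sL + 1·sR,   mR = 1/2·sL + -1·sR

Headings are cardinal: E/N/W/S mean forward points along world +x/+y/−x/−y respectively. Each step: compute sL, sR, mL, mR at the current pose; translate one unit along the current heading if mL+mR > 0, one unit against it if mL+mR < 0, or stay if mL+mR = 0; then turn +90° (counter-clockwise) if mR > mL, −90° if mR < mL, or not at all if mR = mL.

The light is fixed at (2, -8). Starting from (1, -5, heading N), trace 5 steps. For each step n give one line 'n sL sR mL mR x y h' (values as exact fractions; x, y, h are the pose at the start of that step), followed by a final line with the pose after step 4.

0 25/4 10 65/4 -55/8 1 -5 N
1 200/49 200 10000/49 -9700/49 1 -4 E
2 100/9 100/9 200/9 -50/9 2 -4 S
3 200 200/37 7600/37 3500/37 2 -5 W
4 25/4 10 65/4 -55/8 1 -5 N
final 1 -4 E

n=0: pose=(1,-5,N); sL=25/4, sR=10; mL=65/4, mR=-55/8; mL+mR=75/8 → advance +1; mR−mL=-185/8 → turn -1·90°
n=1: pose=(1,-4,E); sL=200/49, sR=200; mL=10000/49, mR=-9700/49; mL+mR=300/49 → advance +1; mR−mL=-19700/49 → turn -1·90°
n=2: pose=(2,-4,S); sL=100/9, sR=100/9; mL=200/9, mR=-50/9; mL+mR=50/3 → advance +1; mR−mL=-250/9 → turn -1·90°
n=3: pose=(2,-5,W); sL=200, sR=200/37; mL=7600/37, mR=3500/37; mL+mR=300 → advance +1; mR−mL=-4100/37 → turn -1·90°
n=4: pose=(1,-5,N); sL=25/4, sR=10; mL=65/4, mR=-55/8; mL+mR=75/8 → advance +1; mR−mL=-185/8 → turn -1·90°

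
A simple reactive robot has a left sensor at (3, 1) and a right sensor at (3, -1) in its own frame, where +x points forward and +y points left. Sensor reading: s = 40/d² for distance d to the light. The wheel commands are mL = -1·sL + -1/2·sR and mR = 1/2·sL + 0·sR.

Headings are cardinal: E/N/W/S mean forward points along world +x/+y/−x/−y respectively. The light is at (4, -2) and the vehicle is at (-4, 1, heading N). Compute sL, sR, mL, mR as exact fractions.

40/117 8/17 -1148/1989 20/117

left sensor world pos  = (-5, 4); dL² = 117
right sensor world pos = (-3, 4); dR² = 85
sL = 40/117 = 40/117
sR = 40/85 = 8/17
mL = -1·sL + -1/2·sR = -1148/1989
mR = 1/2·sL + 0·sR = 20/117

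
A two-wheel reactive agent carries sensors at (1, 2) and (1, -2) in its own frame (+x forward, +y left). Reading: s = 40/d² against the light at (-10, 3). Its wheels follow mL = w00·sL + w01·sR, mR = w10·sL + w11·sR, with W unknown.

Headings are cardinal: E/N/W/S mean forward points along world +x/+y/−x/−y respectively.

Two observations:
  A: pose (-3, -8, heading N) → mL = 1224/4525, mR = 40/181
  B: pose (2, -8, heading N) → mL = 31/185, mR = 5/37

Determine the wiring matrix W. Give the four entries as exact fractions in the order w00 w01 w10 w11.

obs A: pose=(-3,-8,N) → sL=8/25, sR=40/181, mL=1224/4525, mR=40/181
obs B: pose=(2,-8,N) → sL=1/5, sR=5/37, mL=31/185, mR=5/37
sensor matrix S = [[8/25, 40/181], [1/5, 5/37]]; det S = -32/33485
solve [mL_A; mL_B] = S·[w00; w01] and [mR_A; mR_B] = S·[w10; w11]:
  w00 = 1/2, w01 = 1/2, w10 = 0, w11 = 1

1/2 1/2 0 1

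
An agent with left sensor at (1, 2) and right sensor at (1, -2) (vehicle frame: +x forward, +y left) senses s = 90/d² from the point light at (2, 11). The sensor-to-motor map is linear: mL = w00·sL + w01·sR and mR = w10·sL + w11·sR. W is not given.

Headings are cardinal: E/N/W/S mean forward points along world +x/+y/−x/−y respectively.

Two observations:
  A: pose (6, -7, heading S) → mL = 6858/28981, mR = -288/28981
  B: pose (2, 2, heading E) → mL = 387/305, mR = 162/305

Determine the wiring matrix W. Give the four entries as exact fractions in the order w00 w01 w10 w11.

obs A: pose=(6,-7,S) → sL=90/397, sR=18/73, mL=6858/28981, mR=-288/28981
obs B: pose=(2,2,E) → sL=9/5, sR=45/61, mL=387/305, mR=162/305
sensor matrix S = [[90/397, 18/73], [9/5, 45/61]]; det S = -2444904/8839205
solve [mL_A; mL_B] = S·[w00; w01] and [mR_A; mR_B] = S·[w10; w11]:
  w00 = 1/2, w01 = 1/2, w10 = 1/2, w11 = -1/2

1/2 1/2 1/2 -1/2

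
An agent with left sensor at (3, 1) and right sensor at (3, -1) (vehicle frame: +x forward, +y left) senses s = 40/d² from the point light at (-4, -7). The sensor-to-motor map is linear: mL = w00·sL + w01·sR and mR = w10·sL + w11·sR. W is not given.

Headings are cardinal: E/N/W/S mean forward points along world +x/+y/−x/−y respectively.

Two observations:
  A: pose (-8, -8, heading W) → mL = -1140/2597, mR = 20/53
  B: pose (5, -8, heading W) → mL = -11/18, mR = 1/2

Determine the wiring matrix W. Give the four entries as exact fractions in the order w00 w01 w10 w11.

obs A: pose=(-8,-8,W) → sL=40/53, sR=40/49, mL=-1140/2597, mR=20/53
obs B: pose=(5,-8,W) → sL=1, sR=10/9, mL=-11/18, mR=1/2
sensor matrix S = [[40/53, 40/49], [1, 10/9]]; det S = 520/23373
solve [mL_A; mL_B] = S·[w00; w01] and [mR_A; mR_B] = S·[w10; w11]:
  w00 = 1/2, w01 = -1, w10 = 1/2, w11 = 0

1/2 -1 1/2 0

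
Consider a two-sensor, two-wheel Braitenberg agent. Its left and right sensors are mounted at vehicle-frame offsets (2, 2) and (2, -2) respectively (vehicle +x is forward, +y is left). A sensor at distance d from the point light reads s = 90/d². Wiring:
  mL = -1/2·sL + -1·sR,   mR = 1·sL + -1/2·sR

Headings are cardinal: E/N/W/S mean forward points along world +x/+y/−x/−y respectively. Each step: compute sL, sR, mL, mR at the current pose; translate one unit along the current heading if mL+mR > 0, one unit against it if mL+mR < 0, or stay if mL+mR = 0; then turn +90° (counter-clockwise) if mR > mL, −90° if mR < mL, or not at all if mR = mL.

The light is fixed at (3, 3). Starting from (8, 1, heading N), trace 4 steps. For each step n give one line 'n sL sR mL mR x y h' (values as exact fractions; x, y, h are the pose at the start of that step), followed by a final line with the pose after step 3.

0 10 90/49 -335/49 445/49 8 1 N
1 5 9 -23/2 1/2 8 2 W
2 90/73 18/5 -1539/365 -207/365 9 2 S
3 45/34 45/34 -135/68 45/68 9 3 E
final 8 3 N

n=0: pose=(8,1,N); sL=10, sR=90/49; mL=-335/49, mR=445/49; mL+mR=110/49 → advance +1; mR−mL=780/49 → turn +1·90°
n=1: pose=(8,2,W); sL=5, sR=9; mL=-23/2, mR=1/2; mL+mR=-11 → advance -1; mR−mL=12 → turn +1·90°
n=2: pose=(9,2,S); sL=90/73, sR=18/5; mL=-1539/365, mR=-207/365; mL+mR=-1746/365 → advance -1; mR−mL=1332/365 → turn +1·90°
n=3: pose=(9,3,E); sL=45/34, sR=45/34; mL=-135/68, mR=45/68; mL+mR=-45/34 → advance -1; mR−mL=45/17 → turn +1·90°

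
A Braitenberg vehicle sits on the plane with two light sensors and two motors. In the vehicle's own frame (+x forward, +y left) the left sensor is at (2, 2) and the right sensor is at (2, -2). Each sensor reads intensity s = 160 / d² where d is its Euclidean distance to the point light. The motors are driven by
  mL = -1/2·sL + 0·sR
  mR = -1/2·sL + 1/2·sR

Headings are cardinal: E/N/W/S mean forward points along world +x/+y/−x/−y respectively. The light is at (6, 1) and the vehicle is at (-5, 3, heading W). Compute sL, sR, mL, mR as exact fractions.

160/169 32/37 -80/169 -256/6253

left sensor world pos  = (-7, 1); dL² = 169
right sensor world pos = (-7, 5); dR² = 185
sL = 160/169 = 160/169
sR = 160/185 = 32/37
mL = -1/2·sL + 0·sR = -80/169
mR = -1/2·sL + 1/2·sR = -256/6253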